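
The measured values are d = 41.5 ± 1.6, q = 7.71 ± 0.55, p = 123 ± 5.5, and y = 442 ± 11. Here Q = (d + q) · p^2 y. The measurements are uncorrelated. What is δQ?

3.26e+07

Let u = d + q = 49.2. δu = √(δd² + δq²) = √(2.56 + 0.303) = 1.69, so δu/u = 0.0344.
Q is then a monomial in u, p, y:
δQ/Q = √((δu/u)² + (2·δp/p)² + (1·δy/y)²) = √(0.00118 + 0.00800 + 0.000619) = 0.0990
Q = 3.29e+08, so δQ = 0.0990 × 3.29e+08 = 3.26e+07.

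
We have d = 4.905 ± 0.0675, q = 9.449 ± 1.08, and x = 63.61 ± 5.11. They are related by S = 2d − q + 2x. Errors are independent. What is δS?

Sums and differences: (δS)² = Σ (cᵢ δxᵢ)².
  (2·δd)² = 0.0182;  (δq)² = 1.17;  (2·δx)² = 104
δS = √(106) = 10.3

10.3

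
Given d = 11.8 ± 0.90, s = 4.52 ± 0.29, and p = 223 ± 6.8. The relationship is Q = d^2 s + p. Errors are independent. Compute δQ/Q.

0.122

Let w = d^2·s = 629. δw/w = √((2·δd/d)² + (1·δs/s)²) = √(0.0233 + 0.00412) = 0.165, so δw = 104.
Q = w + p: δQ = √(δw² + δp²) = √(10800 + 46.2) = 104
Q = 852, so δQ/Q = 104/852 = 0.122.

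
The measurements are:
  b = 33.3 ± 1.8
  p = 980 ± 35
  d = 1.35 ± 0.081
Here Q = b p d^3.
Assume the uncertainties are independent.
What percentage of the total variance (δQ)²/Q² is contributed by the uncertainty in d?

88.5%

(δQ/Q)² = (1·δb/b)² + (1·δp/p)² + (3·δd/d)²
  b term: (1×0.0541)² = 0.00292
  p term: (1×0.0357)² = 0.00128
  d term: (3×0.0600)² = 0.0324
Total = 0.0366. Share from d = 0.0324/0.0366 = 0.885.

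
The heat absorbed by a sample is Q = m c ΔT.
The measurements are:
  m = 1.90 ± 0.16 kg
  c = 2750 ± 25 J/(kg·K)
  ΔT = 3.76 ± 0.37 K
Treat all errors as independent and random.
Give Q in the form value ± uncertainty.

19600 ± 2550 J

Q is a product of powers, so relative uncertainties combine in quadrature:
  (1·δm/m)² = (1×0.0842)² = 0.00709;  (1·δc/c)² = (1×0.00909)² = 8.26e-05;  (1·δΔT/ΔT)² = (1×0.0984)² = 0.00968
δQ/Q = √(0.0169) = 0.130
Q = 19600 J, so δQ = 0.130 × 19600 = 2550 J.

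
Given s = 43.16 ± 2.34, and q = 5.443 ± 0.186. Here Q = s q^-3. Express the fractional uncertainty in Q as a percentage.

11.6%

Products/powers → add relative errors in quadrature, weighted by exponent:
  (1·δs/s)² = (1×0.0542)² = 0.00294;  (-3·δq/q)² = (-3×0.0342)² = 0.0105
δQ/Q = √(0.0134) = 0.116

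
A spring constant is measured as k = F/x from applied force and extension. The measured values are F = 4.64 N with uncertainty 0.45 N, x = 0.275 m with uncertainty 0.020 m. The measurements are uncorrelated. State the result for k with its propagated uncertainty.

Each factor contributes (exponent × relative error)² to (δk/k)²:
  (1·δF/F)² = (1×0.0970)² = 0.00941;  (-1·δx/x)² = (-1×0.0727)² = 0.00529
δk/k = √(0.0147) = 0.121
k = 16.9 N/m, so δk = 0.121 × 16.9 = 2.05 N/m.

16.9 ± 2.05 N/m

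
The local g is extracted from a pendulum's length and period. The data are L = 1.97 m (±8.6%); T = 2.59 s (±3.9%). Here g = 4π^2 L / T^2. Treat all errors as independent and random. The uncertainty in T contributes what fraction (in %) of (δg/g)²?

45.1%

(δg/g)² = (1·δL/L)² + (-2·δT/T)²
  L term: (1×0.0860)² = 0.00740
  T term: (-2×0.0390)² = 0.00608
Total = 0.0135. Share from T = 0.00608/0.0135 = 0.451.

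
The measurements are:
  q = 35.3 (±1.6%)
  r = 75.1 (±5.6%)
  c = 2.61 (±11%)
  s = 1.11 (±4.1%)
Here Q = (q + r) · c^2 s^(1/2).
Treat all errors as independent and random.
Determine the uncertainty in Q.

178

Let u = q + r = 110. δu = √(δq² + δr²) = √(0.319 + 17.7) = 4.24, so δu/u = 0.0384.
Q is then a monomial in u, c, s:
δQ/Q = √((δu/u)² + (2·δc/c)² + (½·δs/s)²) = √(0.00148 + 0.0484 + 0.000420) = 0.224
Q = 792, so δQ = 0.224 × 792 = 178.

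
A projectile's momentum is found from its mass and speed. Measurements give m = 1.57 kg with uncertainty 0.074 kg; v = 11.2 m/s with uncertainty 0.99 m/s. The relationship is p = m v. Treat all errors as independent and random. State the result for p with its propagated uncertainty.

Relative error in a monomial: (δp/p)² = Σ (nᵢ · δxᵢ/xᵢ)².
  (1·δm/m)² = (1×0.0471)² = 0.00222;  (1·δv/v)² = (1×0.0884)² = 0.00781
δp/p = √(0.0100) = 0.100
p = 17.6 kg·m/s, so δp = 0.100 × 17.6 = 1.76 kg·m/s.

17.6 ± 1.76 kg·m/s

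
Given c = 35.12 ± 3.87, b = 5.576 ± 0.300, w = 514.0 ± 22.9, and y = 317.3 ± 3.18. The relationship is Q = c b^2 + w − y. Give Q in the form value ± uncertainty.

Let p = c·b^2 = 1092. δp/p = √((1·δc/c)² + (2·δb/b)²) = √(0.0121 + 0.0116) = 0.154, so δp = 168.
Q = p + w − y: δQ = √(δp² + δw² + δy²) = √(28300 + 524 + 10.1) = 170
Q = 1289.

1289 ± 170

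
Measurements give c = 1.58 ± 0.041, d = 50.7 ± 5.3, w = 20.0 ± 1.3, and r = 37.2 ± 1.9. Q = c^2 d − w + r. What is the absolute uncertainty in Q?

15.0

Let p = c^2·d = 127. δp/p = √((2·δc/c)² + (1·δd/d)²) = √(0.00269 + 0.0109) = 0.117, so δp = 14.8.
Q = p − w + r: δQ = √(δp² + δw² + δr²) = √(218 + 1.69 + 3.61) = 15.0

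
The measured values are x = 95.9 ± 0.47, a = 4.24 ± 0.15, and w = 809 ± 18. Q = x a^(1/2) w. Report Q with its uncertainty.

For a monomial Q ∝ x, a^(1/2), w, fractional errors add in quadrature:
  (1·δx/x)² = (1×0.00490)² = 2.4e-05;  (½·δa/a)² = (0.5×0.0354)² = 0.000313;  (1·δw/w)² = (1×0.0222)² = 0.000495
δQ/Q = √(0.000832) = 0.0288
Q = 1.6e+05, so δQ = 0.0288 × 1.6e+05 = 4610.

(1.60 ± 0.0461) × 10^5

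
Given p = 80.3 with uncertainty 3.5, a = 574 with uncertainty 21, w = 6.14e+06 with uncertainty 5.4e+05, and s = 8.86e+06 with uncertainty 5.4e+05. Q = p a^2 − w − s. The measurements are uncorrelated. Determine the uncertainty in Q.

2.38e+06

Let h = p·a^2 = 2.65e+07. δh/h = √((1·δp/p)² + (2·δa/a)²) = √(0.00190 + 0.00535) = 0.0852, so δh = 2.25e+06.
Q = h − w − s: δQ = √(δh² + δw² + δs²) = √(5.08e+12 + 2.92e+11 + 2.92e+11) = 2.38e+06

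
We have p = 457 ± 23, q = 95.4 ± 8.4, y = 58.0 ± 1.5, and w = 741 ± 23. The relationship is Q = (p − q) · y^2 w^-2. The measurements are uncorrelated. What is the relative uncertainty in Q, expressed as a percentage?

10.5%

Let u = p − q = 362. δu = √(δp² + δq²) = √(529 + 70.6) = 24.5, so δu/u = 0.0677.
Q is then a monomial in u, y, w:
δQ/Q = √((δu/u)² + (2·δy/y)² + (-2·δw/w)²) = √(0.00459 + 0.00268 + 0.00385) = 0.105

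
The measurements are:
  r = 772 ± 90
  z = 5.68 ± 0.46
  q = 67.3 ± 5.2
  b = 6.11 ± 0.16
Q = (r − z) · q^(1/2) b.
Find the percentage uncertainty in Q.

12.6%

Let u = r − z = 766. δu = √(δr² + δz²) = √(8100 + 0.212) = 90.0, so δu/u = 0.117.
Q is then a monomial in u, q, b:
δQ/Q = √((δu/u)² + (½·δq/q)² + (1·δb/b)²) = √(0.0138 + 0.00149 + 0.000686) = 0.126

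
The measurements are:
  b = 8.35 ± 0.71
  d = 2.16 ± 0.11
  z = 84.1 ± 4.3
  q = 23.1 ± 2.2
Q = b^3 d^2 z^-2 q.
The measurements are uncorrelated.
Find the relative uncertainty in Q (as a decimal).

0.308

Since Q is a product/quotient, work with relative uncertainties:
  (3·δb/b)² = (3×0.0850)² = 0.0651;  (2·δd/d)² = (2×0.0509)² = 0.0104;  (-2·δz/z)² = (-2×0.0511)² = 0.0105;  (1·δq/q)² = (1×0.0952)² = 0.00907
δQ/Q = √(0.0950) = 0.308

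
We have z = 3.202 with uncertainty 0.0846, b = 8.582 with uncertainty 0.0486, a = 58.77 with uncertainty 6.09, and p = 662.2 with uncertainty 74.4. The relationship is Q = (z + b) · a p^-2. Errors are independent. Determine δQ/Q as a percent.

Let u = z + b = 11.78. δu = √(δz² + δb²) = √(0.00716 + 0.00236) = 0.0976, so δu/u = 0.00828.
Q is then a monomial in u, a, p:
δQ/Q = √((δu/u)² + (1·δa/a)² + (-2·δp/p)²) = √(6.86e-05 + 0.0107 + 0.0505) = 0.248

24.8%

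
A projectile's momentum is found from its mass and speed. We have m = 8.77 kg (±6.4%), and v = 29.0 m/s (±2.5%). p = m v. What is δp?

Each factor contributes (exponent × relative error)² to (δp/p)²:
  (1·δm/m)² = (1×0.0640)² = 0.00410;  (1·δv/v)² = (1×0.0250)² = 0.000625
δp/p = √(0.00472) = 0.0687
p = 254 kg·m/s, so δp = 0.0687 × 254 = 17.5 kg·m/s.

17.5 kg·m/s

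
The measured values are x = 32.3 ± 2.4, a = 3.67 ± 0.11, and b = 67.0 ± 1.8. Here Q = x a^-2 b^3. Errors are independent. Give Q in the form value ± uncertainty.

Q is a product of powers, so relative uncertainties combine in quadrature:
  (1·δx/x)² = (1×0.0743)² = 0.00552;  (-2·δa/a)² = (-2×0.0300)² = 0.00359;  (3·δb/b)² = (3×0.0269)² = 0.00650
δQ/Q = √(0.0156) = 0.125
Q = 7.21e+05, so δQ = 0.125 × 7.21e+05 = 90100.

(7.21 ± 0.901) × 10^5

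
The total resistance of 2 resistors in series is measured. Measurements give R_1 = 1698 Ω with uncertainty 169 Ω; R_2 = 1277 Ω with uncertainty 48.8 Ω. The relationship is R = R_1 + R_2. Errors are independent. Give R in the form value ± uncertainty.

For a sum/difference, combine absolute errors in quadrature:
  (δR_1)² = 28600;  (δR_2)² = 2380
δR = √(30900) = 176 Ω
R = 2975 Ω.

2975 ± 176 Ω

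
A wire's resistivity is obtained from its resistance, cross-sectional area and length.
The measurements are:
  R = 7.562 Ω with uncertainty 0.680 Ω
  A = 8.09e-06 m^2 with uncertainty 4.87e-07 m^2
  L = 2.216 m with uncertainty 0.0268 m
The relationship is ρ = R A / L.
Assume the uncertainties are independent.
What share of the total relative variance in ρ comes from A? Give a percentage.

30.6%

(δρ/ρ)² = (1·δR/R)² + (1·δA/A)² + (-1·δL/L)²
  R term: (1×0.0899)² = 0.00809
  A term: (1×0.0602)² = 0.00362
  L term: (-1×0.0121)² = 0.000146
Total = 0.0119. Share from A = 0.00362/0.0119 = 0.306.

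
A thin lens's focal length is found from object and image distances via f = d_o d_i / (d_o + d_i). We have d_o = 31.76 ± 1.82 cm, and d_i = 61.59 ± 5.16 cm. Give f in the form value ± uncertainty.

∂f/∂d_o = (d_i/(d_o+d_i))² = 0.435;  ∂f/∂d_i = (d_o/(d_o+d_i))² = 0.116
δf = √((∂f/∂d_o · δd_o)² + (∂f/∂d_i · δd_i)²) = √(0.628 + 0.357) = 0.992 cm
f = 20.95 cm.

20.95 ± 0.992 cm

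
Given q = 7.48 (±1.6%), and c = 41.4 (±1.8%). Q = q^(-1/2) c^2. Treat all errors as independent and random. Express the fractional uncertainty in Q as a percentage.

3.69%

For a monomial Q ∝ q^(-1/2), c^2, fractional errors add in quadrature:
  (−½·δq/q)² = (-0.5×0.0160)² = 6.4e-05;  (2·δc/c)² = (2×0.0180)² = 0.00130
δQ/Q = √(0.00136) = 0.0369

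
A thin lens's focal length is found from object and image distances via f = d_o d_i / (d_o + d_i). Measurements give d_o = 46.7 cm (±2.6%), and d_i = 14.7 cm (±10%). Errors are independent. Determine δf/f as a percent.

7.63%

∂f/∂d_o = (d_i/(d_o+d_i))² = 0.0573;  ∂f/∂d_i = (d_o/(d_o+d_i))² = 0.578
δf = √((∂f/∂d_o · δd_o)² + (∂f/∂d_i · δd_i)²) = √(0.00484 + 0.723) = 0.853 cm
f = 11.2 cm, so δf/f = 0.853/11.2 = 0.0763.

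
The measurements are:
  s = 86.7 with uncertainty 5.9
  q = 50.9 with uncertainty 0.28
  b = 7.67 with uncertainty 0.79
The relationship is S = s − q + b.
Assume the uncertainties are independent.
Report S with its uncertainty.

43.5 ± 5.96

Each term contributes (cᵢ δxᵢ)² to (δS)²:
  (δs)² = 34.8;  (δq)² = 0.0784;  (δb)² = 0.624
δS = √(35.5) = 5.96
S = 43.5.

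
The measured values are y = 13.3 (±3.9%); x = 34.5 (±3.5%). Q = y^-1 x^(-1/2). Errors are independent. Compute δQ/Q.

0.0427

For a monomial Q ∝ y^-1, x^(-1/2), fractional errors add in quadrature:
  (-1·δy/y)² = (-1×0.0390)² = 0.00152;  (−½·δx/x)² = (-0.5×0.0350)² = 0.000306
δQ/Q = √(0.00183) = 0.0427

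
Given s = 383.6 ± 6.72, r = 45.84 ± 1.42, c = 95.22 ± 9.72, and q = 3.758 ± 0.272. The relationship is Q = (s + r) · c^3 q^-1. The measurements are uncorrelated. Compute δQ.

Let u = s + r = 429.4. δu = √(δs² + δr²) = √(45.2 + 2.02) = 6.87, so δu/u = 0.0160.
Q is then a monomial in u, c, q:
δQ/Q = √((δu/u)² + (3·δc/c)² + (-1·δq/q)²) = √(0.000256 + 0.0938 + 0.00524) = 0.315
Q = 9.866e+07, so δQ = 0.315 × 9.866e+07 = 3.11e+07.

3.11e+07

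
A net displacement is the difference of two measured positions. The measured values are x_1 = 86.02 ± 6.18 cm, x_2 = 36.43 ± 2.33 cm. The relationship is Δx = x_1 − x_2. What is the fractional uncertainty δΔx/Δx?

0.133

Each term contributes (cᵢ δxᵢ)² to (δΔx)²:
  (δx_1)² = 38.2;  (δx_2)² = 5.43
δΔx = √(43.6) = 6.60 cm
Δx = 49.59 cm, so δΔx/Δx = 6.60/49.59 = 0.133.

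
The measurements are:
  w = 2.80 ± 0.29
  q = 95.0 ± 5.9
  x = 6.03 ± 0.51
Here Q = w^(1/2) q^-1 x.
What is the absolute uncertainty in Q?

For a monomial Q ∝ w^(1/2), q^-1, x, fractional errors add in quadrature:
  (½·δw/w)² = (0.5×0.104)² = 0.00268;  (-1·δq/q)² = (-1×0.0621)² = 0.00386;  (1·δx/x)² = (1×0.0846)² = 0.00715
δQ/Q = √(0.0137) = 0.117
Q = 0.106, so δQ = 0.117 × 0.106 = 0.0124.

0.0124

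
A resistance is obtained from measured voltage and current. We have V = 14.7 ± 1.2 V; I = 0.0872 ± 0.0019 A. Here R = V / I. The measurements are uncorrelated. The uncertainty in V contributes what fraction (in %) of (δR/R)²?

93.3%

(δR/R)² = (1·δV/V)² + (-1·δI/I)²
  V term: (1×0.0816)² = 0.00666
  I term: (-1×0.0218)² = 0.000475
Total = 0.00714. Share from V = 0.00666/0.00714 = 0.933.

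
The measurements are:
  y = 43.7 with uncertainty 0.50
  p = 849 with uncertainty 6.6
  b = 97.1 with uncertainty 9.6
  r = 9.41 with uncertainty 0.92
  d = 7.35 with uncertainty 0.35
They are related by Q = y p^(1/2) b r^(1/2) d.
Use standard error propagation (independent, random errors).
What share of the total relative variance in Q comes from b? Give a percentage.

(δQ/Q)² = (1·δy/y)² + (½·δp/p)² + (1·δb/b)² + (½·δr/r)² + (1·δd/d)²
  y term: (1×0.0114)² = 0.000131
  p term: (0.5×0.00777)² = 1.51e-05
  b term: (1×0.0989)² = 0.00977
  r term: (0.5×0.0978)² = 0.00239
  d term: (1×0.0476)² = 0.00227
Total = 0.0146. Share from b = 0.00977/0.0146 = 0.671.

67.1%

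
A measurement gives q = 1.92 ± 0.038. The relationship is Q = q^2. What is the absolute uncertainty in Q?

Q is a product of powers, so relative uncertainties combine in quadrature:
  (2·δq/q)² = (2×0.0198)² = 0.00157
δQ/Q = √(0.00157) = 0.0396
Q = 3.69, so δQ = 0.0396 × 3.69 = 0.146.

0.146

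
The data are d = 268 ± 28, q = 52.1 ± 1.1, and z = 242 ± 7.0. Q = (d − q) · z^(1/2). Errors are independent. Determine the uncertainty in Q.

Let u = d − q = 216. δu = √(δd² + δq²) = √(784 + 1.21) = 28.0, so δu/u = 0.130.
Q is then a monomial in u, z:
δQ/Q = √((δu/u)² + (½·δz/z)²) = √(0.0168 + 0.000209) = 0.131
Q = 3360, so δQ = 0.131 × 3360 = 439.

439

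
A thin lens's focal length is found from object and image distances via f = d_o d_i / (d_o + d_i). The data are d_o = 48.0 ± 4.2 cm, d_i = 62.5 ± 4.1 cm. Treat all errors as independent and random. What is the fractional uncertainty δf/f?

0.0571

∂f/∂d_o = (d_i/(d_o+d_i))² = 0.320;  ∂f/∂d_i = (d_o/(d_o+d_i))² = 0.189
δf = √((∂f/∂d_o · δd_o)² + (∂f/∂d_i · δd_i)²) = √(1.81 + 0.599) = 1.55 cm
f = 27.1 cm, so δf/f = 1.55/27.1 = 0.0571.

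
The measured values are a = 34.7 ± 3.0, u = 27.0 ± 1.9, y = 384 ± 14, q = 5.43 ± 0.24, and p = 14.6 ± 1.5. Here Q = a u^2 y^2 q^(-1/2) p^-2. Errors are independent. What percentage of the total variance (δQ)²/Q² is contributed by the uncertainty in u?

(δQ/Q)² = (1·δa/a)² + (2·δu/u)² + (2·δy/y)² + (−½·δq/q)² + (-2·δp/p)²
  a term: (1×0.0865)² = 0.00747
  u term: (2×0.0704)² = 0.0198
  y term: (2×0.0365)² = 0.00532
  q term: (-0.5×0.0442)² = 0.000488
  p term: (-2×0.103)² = 0.0422
Total = 0.0753. Share from u = 0.0198/0.0753 = 0.263.

26.3%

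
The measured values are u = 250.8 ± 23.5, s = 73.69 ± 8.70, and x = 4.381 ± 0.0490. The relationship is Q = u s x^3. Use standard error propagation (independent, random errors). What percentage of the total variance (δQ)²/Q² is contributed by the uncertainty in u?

(δQ/Q)² = (1·δu/u)² + (1·δs/s)² + (3·δx/x)²
  u term: (1×0.0937)² = 0.00878
  s term: (1×0.118)² = 0.0139
  x term: (3×0.0112)² = 0.00113
Total = 0.0238. Share from u = 0.00878/0.0238 = 0.368.

36.8%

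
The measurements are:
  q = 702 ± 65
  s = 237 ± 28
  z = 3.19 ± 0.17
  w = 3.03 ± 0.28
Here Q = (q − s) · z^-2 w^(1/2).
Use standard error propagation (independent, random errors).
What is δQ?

15.2

Let u = q − s = 465. δu = √(δq² + δs²) = √(4220 + 784) = 70.8, so δu/u = 0.152.
Q is then a monomial in u, z, w:
δQ/Q = √((δu/u)² + (-2·δz/z)² + (½·δw/w)²) = √(0.0232 + 0.0114 + 0.00213) = 0.191
Q = 79.5, so δQ = 0.191 × 79.5 = 15.2.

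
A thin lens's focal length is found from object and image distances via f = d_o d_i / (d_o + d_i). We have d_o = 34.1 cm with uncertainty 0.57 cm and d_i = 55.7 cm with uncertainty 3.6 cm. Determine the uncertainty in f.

0.564 cm

∂f/∂d_o = (d_i/(d_o+d_i))² = 0.385;  ∂f/∂d_i = (d_o/(d_o+d_i))² = 0.144
δf = √((∂f/∂d_o · δd_o)² + (∂f/∂d_i · δd_i)²) = √(0.0481 + 0.269) = 0.564 cm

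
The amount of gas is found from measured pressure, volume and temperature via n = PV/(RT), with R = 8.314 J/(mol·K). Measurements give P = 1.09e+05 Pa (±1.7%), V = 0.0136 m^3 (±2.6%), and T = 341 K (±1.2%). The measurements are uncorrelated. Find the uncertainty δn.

Products/powers → add relative errors in quadrature, weighted by exponent:
  (1·δP/P)² = (1×0.0170)² = 0.000289;  (1·δV/V)² = (1×0.0260)² = 0.000676;  (-1·δT/T)² = (-1×0.0120)² = 0.000144
δn/n = √(0.00111) = 0.0333
n = 0.523 mol, so δn = 0.0333 × 0.523 = 0.0174 mol.

0.0174 mol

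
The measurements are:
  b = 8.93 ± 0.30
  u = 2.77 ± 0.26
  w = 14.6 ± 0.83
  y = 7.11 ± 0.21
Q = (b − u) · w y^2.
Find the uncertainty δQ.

Let h = b − u = 6.16. δh = √(δb² + δu²) = √(0.0900 + 0.0676) = 0.397, so δh/h = 0.0644.
Q is then a monomial in h, w, y:
δQ/Q = √((δh/h)² + (1·δw/w)² + (2·δy/y)²) = √(0.00415 + 0.00323 + 0.00349) = 0.104
Q = 4550, so δQ = 0.104 × 4550 = 474.

474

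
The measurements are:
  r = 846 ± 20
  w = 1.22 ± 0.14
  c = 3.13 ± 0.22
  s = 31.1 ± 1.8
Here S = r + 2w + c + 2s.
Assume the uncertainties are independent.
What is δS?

Sums and differences: (δS)² = Σ (cᵢ δxᵢ)².
  (δr)² = 400;  (2·δw)² = 0.0784;  (δc)² = 0.0484;  (2·δs)² = 13.0
δS = √(413) = 20.3

20.3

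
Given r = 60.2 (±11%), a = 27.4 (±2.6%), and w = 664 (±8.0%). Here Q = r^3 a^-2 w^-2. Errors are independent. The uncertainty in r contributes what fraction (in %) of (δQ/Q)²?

(δQ/Q)² = (3·δr/r)² + (-2·δa/a)² + (-2·δw/w)²
  r term: (3×0.110)² = 0.109
  a term: (-2×0.0260)² = 0.00270
  w term: (-2×0.0800)² = 0.0256
Total = 0.137. Share from r = 0.109/0.137 = 0.794.

79.4%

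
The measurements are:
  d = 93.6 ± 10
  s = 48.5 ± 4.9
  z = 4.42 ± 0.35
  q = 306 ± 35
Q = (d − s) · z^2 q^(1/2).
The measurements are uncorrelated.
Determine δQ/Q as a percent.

Let u = d − s = 45.1. δu = √(δd² + δs²) = √(100 + 24.0) = 11.1, so δu/u = 0.247.
Q is then a monomial in u, z, q:
δQ/Q = √((δu/u)² + (2·δz/z)² + (½·δq/q)²) = √(0.0610 + 0.0251 + 0.00327) = 0.299

29.9%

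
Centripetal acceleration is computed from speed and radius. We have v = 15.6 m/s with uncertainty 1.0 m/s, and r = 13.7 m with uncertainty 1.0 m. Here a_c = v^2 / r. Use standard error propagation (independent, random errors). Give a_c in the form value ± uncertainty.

17.8 ± 2.62 m/s^2

Relative error in a monomial: (δa_c/a_c)² = Σ (nᵢ · δxᵢ/xᵢ)².
  (2·δv/v)² = (2×0.0641)² = 0.0164;  (-1·δr/r)² = (-1×0.0730)² = 0.00533
δa_c/a_c = √(0.0218) = 0.148
a_c = 17.8 m/s^2, so δa_c = 0.148 × 17.8 = 2.62 m/s^2.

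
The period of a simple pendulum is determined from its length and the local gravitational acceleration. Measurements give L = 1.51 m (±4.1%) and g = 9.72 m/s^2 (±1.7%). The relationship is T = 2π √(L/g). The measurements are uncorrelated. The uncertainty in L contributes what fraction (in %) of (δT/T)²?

85.3%

(δT/T)² = (½·δL/L)² + (−½·δg/g)²
  L term: (0.5×0.0410)² = 0.000420
  g term: (-0.5×0.0170)² = 7.23e-05
Total = 0.000492. Share from L = 0.000420/0.000492 = 0.853.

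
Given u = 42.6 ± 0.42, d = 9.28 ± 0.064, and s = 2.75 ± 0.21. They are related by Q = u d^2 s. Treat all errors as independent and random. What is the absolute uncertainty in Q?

Each factor contributes (exponent × relative error)² to (δQ/Q)²:
  (1·δu/u)² = (1×0.00986)² = 9.72e-05;  (2·δd/d)² = (2×0.00690)² = 0.000190;  (1·δs/s)² = (1×0.0764)² = 0.00583
δQ/Q = √(0.00612) = 0.0782
Q = 10100, so δQ = 0.0782 × 10100 = 789.

789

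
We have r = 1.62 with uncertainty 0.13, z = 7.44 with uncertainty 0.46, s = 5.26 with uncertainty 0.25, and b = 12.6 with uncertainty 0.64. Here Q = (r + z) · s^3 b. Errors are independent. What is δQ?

2660

Let u = r + z = 9.06. δu = √(δr² + δz²) = √(0.0169 + 0.212) = 0.478, so δu/u = 0.0528.
Q is then a monomial in u, s, b:
δQ/Q = √((δu/u)² + (3·δs/s)² + (1·δb/b)²) = √(0.00278 + 0.0203 + 0.00258) = 0.160
Q = 16600, so δQ = 0.160 × 16600 = 2660.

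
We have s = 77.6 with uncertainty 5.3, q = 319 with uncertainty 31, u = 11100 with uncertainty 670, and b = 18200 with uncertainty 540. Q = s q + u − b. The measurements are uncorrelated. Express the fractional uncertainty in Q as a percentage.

17.4%

Let p = s·q = 24800. δp/p = √((1·δs/s)² + (1·δq/q)²) = √(0.00466 + 0.00944) = 0.119, so δp = 2940.
Q = p + u − b: δQ = √(δp² + δu² + δb²) = √(8.65e+06 + 4.49e+05 + 2.92e+05) = 3060
Q = 17700, so δQ/Q = 3060/17700 = 0.174.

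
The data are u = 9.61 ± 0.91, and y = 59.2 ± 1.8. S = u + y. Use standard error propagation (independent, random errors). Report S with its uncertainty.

For a sum/difference, combine absolute errors in quadrature:
  (δu)² = 0.828;  (δy)² = 3.24
δS = √(4.07) = 2.02
S = 68.8.

68.8 ± 2.02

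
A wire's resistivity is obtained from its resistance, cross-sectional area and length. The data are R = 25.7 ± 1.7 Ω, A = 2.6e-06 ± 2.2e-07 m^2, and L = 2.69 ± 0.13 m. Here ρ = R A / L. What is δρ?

2.93e-06 Ω·m

Each factor contributes (exponent × relative error)² to (δρ/ρ)²:
  (1·δR/R)² = (1×0.0661)² = 0.00438;  (1·δA/A)² = (1×0.0846)² = 0.00716;  (-1·δL/L)² = (-1×0.0483)² = 0.00234
δρ/ρ = √(0.0139) = 0.118
ρ = 2.48e-05 Ω·m, so δρ = 0.118 × 2.48e-05 = 2.93e-06 Ω·m.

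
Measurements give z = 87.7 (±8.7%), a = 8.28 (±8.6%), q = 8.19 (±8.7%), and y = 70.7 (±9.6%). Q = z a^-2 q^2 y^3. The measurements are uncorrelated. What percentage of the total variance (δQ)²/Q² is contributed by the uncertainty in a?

19.7%

(δQ/Q)² = (1·δz/z)² + (-2·δa/a)² + (2·δq/q)² + (3·δy/y)²
  z term: (1×0.0870)² = 0.00757
  a term: (-2×0.0860)² = 0.0296
  q term: (2×0.0870)² = 0.0303
  y term: (3×0.0960)² = 0.0829
Total = 0.150. Share from a = 0.0296/0.150 = 0.197.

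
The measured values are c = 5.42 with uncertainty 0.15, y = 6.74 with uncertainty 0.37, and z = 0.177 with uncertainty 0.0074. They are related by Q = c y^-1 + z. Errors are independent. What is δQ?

0.0500

Let p = c·y^-1 = 0.804. δp/p = √((1·δc/c)² + (-1·δy/y)²) = √(0.000766 + 0.00301) = 0.0615, so δp = 0.0494.
Q = p + z: δQ = √(δp² + δz²) = √(0.00244 + 5.48e-05) = 0.0500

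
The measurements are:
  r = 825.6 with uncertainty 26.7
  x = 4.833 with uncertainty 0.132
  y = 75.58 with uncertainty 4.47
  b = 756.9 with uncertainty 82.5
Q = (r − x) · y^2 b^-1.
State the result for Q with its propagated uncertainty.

Let u = r − x = 820.8. δu = √(δr² + δx²) = √(713 + 0.0174) = 26.7, so δu/u = 0.0325.
Q is then a monomial in u, y, b:
δQ/Q = √((δu/u)² + (2·δy/y)² + (-1·δb/b)²) = √(0.00106 + 0.0140 + 0.0119) = 0.164
Q = 6194, so δQ = 0.164 × 6194 = 1020.

6194 ± 1020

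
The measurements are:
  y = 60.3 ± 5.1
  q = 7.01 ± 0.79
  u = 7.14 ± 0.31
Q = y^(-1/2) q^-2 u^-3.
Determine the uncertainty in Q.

Since Q is a product/quotient, work with relative uncertainties:
  (−½·δy/y)² = (-0.5×0.0846)² = 0.00179;  (-2·δq/q)² = (-2×0.113)² = 0.0508;  (-3·δu/u)² = (-3×0.0434)² = 0.0170
δQ/Q = √(0.0696) = 0.264
Q = 7.2e-06, so δQ = 0.264 × 7.2e-06 = 1.9e-06.

1.9e-06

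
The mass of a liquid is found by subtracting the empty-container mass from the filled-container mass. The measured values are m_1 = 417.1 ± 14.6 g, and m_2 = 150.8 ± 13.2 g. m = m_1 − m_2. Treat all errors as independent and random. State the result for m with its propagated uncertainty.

For a sum/difference, combine absolute errors in quadrature:
  (δm_1)² = 213;  (δm_2)² = 174
δm = √(387) = 19.7 g
m = 266.3 g.

266.3 ± 19.7 g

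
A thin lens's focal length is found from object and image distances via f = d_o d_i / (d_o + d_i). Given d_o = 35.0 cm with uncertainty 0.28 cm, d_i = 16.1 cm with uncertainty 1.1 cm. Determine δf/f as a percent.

∂f/∂d_o = (d_i/(d_o+d_i))² = 0.0993;  ∂f/∂d_i = (d_o/(d_o+d_i))² = 0.469
δf = √((∂f/∂d_o · δd_o)² + (∂f/∂d_i · δd_i)²) = √(0.000773 + 0.266) = 0.517 cm
f = 11.0 cm, so δf/f = 0.517/11.0 = 0.0469.

4.69%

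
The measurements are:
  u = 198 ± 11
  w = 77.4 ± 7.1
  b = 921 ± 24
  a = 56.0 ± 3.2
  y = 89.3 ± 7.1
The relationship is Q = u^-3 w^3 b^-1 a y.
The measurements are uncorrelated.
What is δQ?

Products/powers → add relative errors in quadrature, weighted by exponent:
  (-3·δu/u)² = (-3×0.0556)² = 0.0278;  (3·δw/w)² = (3×0.0917)² = 0.0757;  (-1·δb/b)² = (-1×0.0261)² = 0.000679;  (1·δa/a)² = (1×0.0571)² = 0.00327;  (1·δy/y)² = (1×0.0795)² = 0.00632
δQ/Q = √(0.114) = 0.337
Q = 0.324, so δQ = 0.337 × 0.324 = 0.109.

0.109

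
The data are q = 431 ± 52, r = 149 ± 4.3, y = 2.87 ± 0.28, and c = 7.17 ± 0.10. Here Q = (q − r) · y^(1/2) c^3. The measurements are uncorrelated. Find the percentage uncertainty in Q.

19.6%

Let u = q − r = 282. δu = √(δq² + δr²) = √(2700 + 18.5) = 52.2, so δu/u = 0.185.
Q is then a monomial in u, y, c:
δQ/Q = √((δu/u)² + (½·δy/y)² + (3·δc/c)²) = √(0.0342 + 0.00238 + 0.00175) = 0.196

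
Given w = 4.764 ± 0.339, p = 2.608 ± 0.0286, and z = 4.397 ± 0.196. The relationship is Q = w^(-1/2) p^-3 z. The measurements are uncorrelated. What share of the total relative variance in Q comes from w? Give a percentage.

29.2%

(δQ/Q)² = (−½·δw/w)² + (-3·δp/p)² + (1·δz/z)²
  w term: (-0.5×0.0712)² = 0.00127
  p term: (-3×0.0110)² = 0.00108
  z term: (1×0.0446)² = 0.00199
Total = 0.00434. Share from w = 0.00127/0.00434 = 0.292.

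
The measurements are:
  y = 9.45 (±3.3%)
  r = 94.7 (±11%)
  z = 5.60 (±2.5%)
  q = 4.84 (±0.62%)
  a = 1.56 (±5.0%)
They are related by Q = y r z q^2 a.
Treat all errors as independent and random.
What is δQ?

Relative error in a monomial: (δQ/Q)² = Σ (nᵢ · δxᵢ/xᵢ)².
  (1·δy/y)² = (1×0.0330)² = 0.00109;  (1·δr/r)² = (1×0.110)² = 0.0121;  (1·δz/z)² = (1×0.0250)² = 0.000625;  (2·δq/q)² = (2×0.00620)² = 0.000154;  (1·δa/a)² = (1×0.0500)² = 0.00250
δQ/Q = √(0.0165) = 0.128
Q = 1.83e+05, so δQ = 0.128 × 1.83e+05 = 23500.

23500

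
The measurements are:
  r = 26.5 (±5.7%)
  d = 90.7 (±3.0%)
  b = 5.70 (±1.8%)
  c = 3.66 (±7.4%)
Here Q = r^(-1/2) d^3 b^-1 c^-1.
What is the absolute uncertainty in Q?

Products/powers → add relative errors in quadrature, weighted by exponent:
  (−½·δr/r)² = (-0.5×0.0570)² = 0.000812;  (3·δd/d)² = (3×0.0300)² = 0.00810;  (-1·δb/b)² = (-1×0.0180)² = 0.000324;  (-1·δc/c)² = (-1×0.0740)² = 0.00548
δQ/Q = √(0.0147) = 0.121
Q = 6950, so δQ = 0.121 × 6950 = 843.

843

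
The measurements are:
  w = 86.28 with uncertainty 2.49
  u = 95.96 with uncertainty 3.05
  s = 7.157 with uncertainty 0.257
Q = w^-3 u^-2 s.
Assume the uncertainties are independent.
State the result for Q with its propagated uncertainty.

(1.210 ± 0.137) × 10^-9

Each factor contributes (exponent × relative error)² to (δQ/Q)²:
  (-3·δw/w)² = (-3×0.0289)² = 0.00750;  (-2·δu/u)² = (-2×0.0318)² = 0.00404;  (1·δs/s)² = (1×0.0359)² = 0.00129
δQ/Q = √(0.0128) = 0.113
Q = 1.21e-09, so δQ = 0.113 × 1.21e-09 = 1.37e-10.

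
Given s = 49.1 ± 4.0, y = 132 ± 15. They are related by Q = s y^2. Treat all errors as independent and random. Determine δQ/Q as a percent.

24.1%

Products/powers → add relative errors in quadrature, weighted by exponent:
  (1·δs/s)² = (1×0.0815)² = 0.00664;  (2·δy/y)² = (2×0.114)² = 0.0517
δQ/Q = √(0.0583) = 0.241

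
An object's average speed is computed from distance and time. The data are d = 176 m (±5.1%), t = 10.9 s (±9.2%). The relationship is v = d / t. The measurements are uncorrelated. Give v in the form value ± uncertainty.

16.1 ± 1.70 m/s

Each factor contributes (exponent × relative error)² to (δv/v)²:
  (1·δd/d)² = (1×0.0510)² = 0.00260;  (-1·δt/t)² = (-1×0.0920)² = 0.00846
δv/v = √(0.0111) = 0.105
v = 16.1 m/s, so δv = 0.105 × 16.1 = 1.70 m/s.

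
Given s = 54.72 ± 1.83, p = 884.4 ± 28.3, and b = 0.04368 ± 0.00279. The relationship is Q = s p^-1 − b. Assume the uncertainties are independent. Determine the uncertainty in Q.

0.00400

Let w = s·p^-1 = 0.06187. δw/w = √((1·δs/s)² + (-1·δp/p)²) = √(0.00112 + 0.00102) = 0.0463, so δw = 0.00286.
Q = w − b: δQ = √(δw² + δb²) = √(8.2e-06 + 7.78e-06) = 0.00400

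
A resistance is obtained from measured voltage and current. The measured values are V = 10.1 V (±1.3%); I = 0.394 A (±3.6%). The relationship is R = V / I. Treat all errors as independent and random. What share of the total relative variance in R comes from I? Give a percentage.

88.5%

(δR/R)² = (1·δV/V)² + (-1·δI/I)²
  V term: (1×0.0130)² = 0.000169
  I term: (-1×0.0360)² = 0.00130
Total = 0.00147. Share from I = 0.00130/0.00147 = 0.885.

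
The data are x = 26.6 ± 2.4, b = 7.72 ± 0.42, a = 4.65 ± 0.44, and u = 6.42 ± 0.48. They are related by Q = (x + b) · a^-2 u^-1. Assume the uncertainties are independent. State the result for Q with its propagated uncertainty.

0.247 ± 0.0533

Let w = x + b = 34.3. δw = √(δx² + δb²) = √(5.76 + 0.176) = 2.44, so δw/w = 0.0710.
Q is then a monomial in w, a, u:
δQ/Q = √((δw/w)² + (-2·δa/a)² + (-1·δu/u)²) = √(0.00504 + 0.0358 + 0.00559) = 0.216
Q = 0.247, so δQ = 0.216 × 0.247 = 0.0533.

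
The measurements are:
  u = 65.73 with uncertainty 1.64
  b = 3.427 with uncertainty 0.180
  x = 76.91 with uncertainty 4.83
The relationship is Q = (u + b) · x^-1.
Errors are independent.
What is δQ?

Let w = u + b = 69.16. δw = √(δu² + δb²) = √(2.69 + 0.0324) = 1.65, so δw/w = 0.0239.
Q is then a monomial in w, x:
δQ/Q = √((δw/w)² + (-1·δx/x)²) = √(0.000569 + 0.00394) = 0.0672
Q = 0.8992, so δQ = 0.0672 × 0.8992 = 0.0604.

0.0604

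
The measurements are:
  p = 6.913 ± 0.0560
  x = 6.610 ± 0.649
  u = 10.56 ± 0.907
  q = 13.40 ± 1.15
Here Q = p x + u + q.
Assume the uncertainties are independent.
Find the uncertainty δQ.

Let w = p·x = 45.69. δw/w = √((1·δp/p)² + (1·δx/x)²) = √(6.56e-05 + 0.00964) = 0.0985, so δw = 4.50.
Q = w + u + q: δQ = √(δw² + δu² + δq²) = √(20.3 + 0.823 + 1.32) = 4.73

4.73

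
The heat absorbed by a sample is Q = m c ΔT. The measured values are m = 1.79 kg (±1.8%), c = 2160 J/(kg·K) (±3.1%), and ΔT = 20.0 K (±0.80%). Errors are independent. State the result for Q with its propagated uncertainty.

Q is a product of powers, so relative uncertainties combine in quadrature:
  (1·δm/m)² = (1×0.0180)² = 0.000324;  (1·δc/c)² = (1×0.0310)² = 0.000961;  (1·δΔT/ΔT)² = (1×0.00800)² = 6.4e-05
δQ/Q = √(0.00135) = 0.0367
Q = 77300 J, so δQ = 0.0367 × 77300 = 2840 J.

77300 ± 2840 J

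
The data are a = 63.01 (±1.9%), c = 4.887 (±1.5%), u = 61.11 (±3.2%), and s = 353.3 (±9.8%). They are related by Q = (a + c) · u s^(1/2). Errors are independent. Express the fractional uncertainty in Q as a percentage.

6.11%

Let w = a + c = 67.90. δw = √(δa² + δc²) = √(1.43 + 0.00537) = 1.20, so δw/w = 0.0177.
Q is then a monomial in w, u, s:
δQ/Q = √((δw/w)² + (1·δu/u)² + (½·δs/s)²) = √(0.000312 + 0.00102 + 0.00240) = 0.0611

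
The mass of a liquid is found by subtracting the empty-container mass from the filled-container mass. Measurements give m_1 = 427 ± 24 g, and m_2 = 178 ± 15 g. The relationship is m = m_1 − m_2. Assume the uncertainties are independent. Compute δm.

Absolute uncertainties add in quadrature for a linear combination:
  (δm_1)² = 576;  (δm_2)² = 225
δm = √(801) = 28.3 g

28.3 g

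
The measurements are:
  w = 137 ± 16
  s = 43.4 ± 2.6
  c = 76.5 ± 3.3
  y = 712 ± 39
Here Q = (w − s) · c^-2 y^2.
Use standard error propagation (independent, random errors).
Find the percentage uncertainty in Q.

22.2%

Let u = w − s = 93.6. δu = √(δw² + δs²) = √(256 + 6.76) = 16.2, so δu/u = 0.173.
Q is then a monomial in u, c, y:
δQ/Q = √((δu/u)² + (-2·δc/c)² + (2·δy/y)²) = √(0.0300 + 0.00744 + 0.0120) = 0.222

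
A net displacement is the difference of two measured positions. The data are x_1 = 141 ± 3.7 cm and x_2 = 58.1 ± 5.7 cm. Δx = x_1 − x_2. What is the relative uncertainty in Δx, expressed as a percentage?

Each term contributes (cᵢ δxᵢ)² to (δΔx)²:
  (δx_1)² = 13.7;  (δx_2)² = 32.5
δΔx = √(46.2) = 6.80 cm
Δx = 82.9 cm, so δΔx/Δx = 6.80/82.9 = 0.0820.

8.20%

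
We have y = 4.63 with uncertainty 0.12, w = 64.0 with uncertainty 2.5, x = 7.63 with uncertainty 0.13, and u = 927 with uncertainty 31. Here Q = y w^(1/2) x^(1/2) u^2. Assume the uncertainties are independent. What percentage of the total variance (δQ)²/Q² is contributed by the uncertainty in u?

79.9%

(δQ/Q)² = (1·δy/y)² + (½·δw/w)² + (½·δx/x)² + (2·δu/u)²
  y term: (1×0.0259)² = 0.000672
  w term: (0.5×0.0391)² = 0.000381
  x term: (0.5×0.0170)² = 7.26e-05
  u term: (2×0.0334)² = 0.00447
Total = 0.00560. Share from u = 0.00447/0.00560 = 0.799.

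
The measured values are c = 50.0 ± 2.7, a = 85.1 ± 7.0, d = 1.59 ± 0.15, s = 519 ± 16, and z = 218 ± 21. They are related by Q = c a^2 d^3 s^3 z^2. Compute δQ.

3.82e+18

Each factor contributes (exponent × relative error)² to (δQ/Q)²:
  (1·δc/c)² = (1×0.0540)² = 0.00292;  (2·δa/a)² = (2×0.0823)² = 0.0271;  (3·δd/d)² = (3×0.0943)² = 0.0801;  (3·δs/s)² = (3×0.0308)² = 0.00855;  (2·δz/z)² = (2×0.0963)² = 0.0371
δQ/Q = √(0.156) = 0.395
Q = 9.67e+18, so δQ = 0.395 × 9.67e+18 = 3.82e+18.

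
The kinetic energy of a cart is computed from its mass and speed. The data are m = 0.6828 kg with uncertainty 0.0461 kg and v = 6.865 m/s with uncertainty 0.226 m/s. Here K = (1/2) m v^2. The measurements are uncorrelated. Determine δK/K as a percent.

9.43%

Relative error in a monomial: (δK/K)² = Σ (nᵢ · δxᵢ/xᵢ)².
  (1·δm/m)² = (1×0.0675)² = 0.00456;  (2·δv/v)² = (2×0.0329)² = 0.00434
δK/K = √(0.00889) = 0.0943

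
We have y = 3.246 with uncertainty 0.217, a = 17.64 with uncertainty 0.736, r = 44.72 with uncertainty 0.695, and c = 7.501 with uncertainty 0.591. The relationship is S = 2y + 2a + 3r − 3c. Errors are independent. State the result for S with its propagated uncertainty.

S is a linear combination, so absolute uncertainties add in quadrature:
  (2·δy)² = 0.188;  (2·δa)² = 2.17;  (3·δr)² = 4.35;  (3·δc)² = 3.14
δS = √(9.85) = 3.14
S = 153.4.

153.4 ± 3.14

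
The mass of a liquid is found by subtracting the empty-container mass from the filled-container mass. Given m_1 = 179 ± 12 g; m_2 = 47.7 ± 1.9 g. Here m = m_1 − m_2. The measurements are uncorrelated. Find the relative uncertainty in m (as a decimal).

Absolute uncertainties add in quadrature for a linear combination:
  (δm_1)² = 144;  (δm_2)² = 3.61
δm = √(148) = 12.1 g
m = 131 g, so δm/m = 12.1/131 = 0.0925.

0.0925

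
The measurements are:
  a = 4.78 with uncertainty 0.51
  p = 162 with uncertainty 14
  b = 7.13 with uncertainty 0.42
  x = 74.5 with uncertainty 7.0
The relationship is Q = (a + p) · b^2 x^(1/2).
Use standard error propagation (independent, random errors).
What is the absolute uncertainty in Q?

11100

Let u = a + p = 167. δu = √(δa² + δp²) = √(0.260 + 196) = 14.0, so δu/u = 0.0840.
Q is then a monomial in u, b, x:
δQ/Q = √((δu/u)² + (2·δb/b)² + (½·δx/x)²) = √(0.00706 + 0.0139 + 0.00221) = 0.152
Q = 73200, so δQ = 0.152 × 73200 = 11100.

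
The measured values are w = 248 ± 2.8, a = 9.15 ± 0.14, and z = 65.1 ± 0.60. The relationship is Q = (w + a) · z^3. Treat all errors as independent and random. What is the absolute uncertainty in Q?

Let u = w + a = 257. δu = √(δw² + δa²) = √(7.84 + 0.0196) = 2.80, so δu/u = 0.0109.
Q is then a monomial in u, z:
δQ/Q = √((δu/u)² + (3·δz/z)²) = √(0.000119 + 0.000765) = 0.0297
Q = 7.09e+07, so δQ = 0.0297 × 7.09e+07 = 2.11e+06.

2.11e+06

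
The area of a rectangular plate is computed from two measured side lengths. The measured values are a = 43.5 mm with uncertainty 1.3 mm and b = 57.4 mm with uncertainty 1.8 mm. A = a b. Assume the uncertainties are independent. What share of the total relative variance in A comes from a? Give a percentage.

(δA/A)² = (1·δa/a)² + (1·δb/b)²
  a term: (1×0.0299)² = 0.000893
  b term: (1×0.0314)² = 0.000983
Total = 0.00188. Share from a = 0.000893/0.00188 = 0.476.

47.6%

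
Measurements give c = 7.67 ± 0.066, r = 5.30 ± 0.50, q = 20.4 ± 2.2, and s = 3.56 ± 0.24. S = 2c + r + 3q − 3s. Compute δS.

Sums and differences: (δS)² = Σ (cᵢ δxᵢ)².
  (2·δc)² = 0.0174;  (δr)² = 0.250;  (3·δq)² = 43.6;  (3·δs)² = 0.518
δS = √(44.3) = 6.66

6.66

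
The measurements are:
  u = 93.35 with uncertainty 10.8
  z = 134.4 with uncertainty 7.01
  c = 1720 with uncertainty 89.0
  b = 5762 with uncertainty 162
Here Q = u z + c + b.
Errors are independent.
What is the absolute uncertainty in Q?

Let p = u·z = 12550. δp/p = √((1·δu/u)² + (1·δz/z)²) = √(0.0134 + 0.00272) = 0.127, so δp = 1590.
Q = p + c + b: δQ = √(δp² + δc² + δb²) = √(2.54e+06 + 7920 + 26200) = 1600

1600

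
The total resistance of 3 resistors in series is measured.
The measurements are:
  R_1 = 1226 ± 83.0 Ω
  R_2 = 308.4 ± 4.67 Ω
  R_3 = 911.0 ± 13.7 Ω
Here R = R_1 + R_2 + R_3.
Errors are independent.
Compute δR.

Sums and differences: (δR)² = Σ (cᵢ δxᵢ)².
  (δR_1)² = 6890;  (δR_2)² = 21.8;  (δR_3)² = 188
δR = √(7100) = 84.3 Ω

84.3 Ω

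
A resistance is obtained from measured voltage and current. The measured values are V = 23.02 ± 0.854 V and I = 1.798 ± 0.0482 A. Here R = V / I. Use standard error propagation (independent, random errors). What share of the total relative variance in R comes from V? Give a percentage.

(δR/R)² = (1·δV/V)² + (-1·δI/I)²
  V term: (1×0.0371)² = 0.00138
  I term: (-1×0.0268)² = 0.000719
Total = 0.00209. Share from V = 0.00138/0.00209 = 0.657.

65.7%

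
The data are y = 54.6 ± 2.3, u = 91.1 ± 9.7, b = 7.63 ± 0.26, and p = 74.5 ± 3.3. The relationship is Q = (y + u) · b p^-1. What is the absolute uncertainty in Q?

1.32

Let w = y + u = 146. δw = √(δy² + δu²) = √(5.29 + 94.1) = 9.97, so δw/w = 0.0684.
Q is then a monomial in w, b, p:
δQ/Q = √((δw/w)² + (1·δb/b)² + (-1·δp/p)²) = √(0.00468 + 0.00116 + 0.00196) = 0.0883
Q = 14.9, so δQ = 0.0883 × 14.9 = 1.32.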